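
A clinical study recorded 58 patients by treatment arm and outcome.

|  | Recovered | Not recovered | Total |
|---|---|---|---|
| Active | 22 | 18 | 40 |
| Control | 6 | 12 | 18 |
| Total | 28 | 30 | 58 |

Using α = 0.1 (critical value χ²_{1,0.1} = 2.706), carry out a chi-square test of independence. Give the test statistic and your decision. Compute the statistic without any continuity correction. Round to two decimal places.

2.33; fail to reject H₀

Grand total N = 58.
Expected counts (row total × column total / N):
  Active, Recovered: 40×28/58 = 19.310
  Active, Not recovered: 40×30/58 = 20.690
  Control, Recovered: 18×28/58 = 8.690
  Control, Not recovered: 18×30/58 = 9.310
Contributions (O − E)²/E:
  (22 − 19.310)²/19.310 = 0.3747
  (18 − 20.690)²/20.690 = 0.3497
  (6 − 8.690)²/8.690 = 0.8327
  (12 − 9.310)²/9.310 = 0.7772
χ² = 0.3747 + 0.3497 + 0.8327 + 0.7772 = 2.33
df = (2−1)(2−1) = 1. Since 2.33 < 2.706, fail to reject the null hypothesis of independence at α = 0.1.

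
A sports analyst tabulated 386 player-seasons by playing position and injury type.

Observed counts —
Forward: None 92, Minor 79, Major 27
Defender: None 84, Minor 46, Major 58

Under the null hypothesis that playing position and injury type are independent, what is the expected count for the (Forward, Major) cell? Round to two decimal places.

43.60

Row total (Forward) = 198; column total (Major) = 85; grand total N = 386.
Expected count = (row total × column total) / N = 198 × 85 / 386 = 43.60.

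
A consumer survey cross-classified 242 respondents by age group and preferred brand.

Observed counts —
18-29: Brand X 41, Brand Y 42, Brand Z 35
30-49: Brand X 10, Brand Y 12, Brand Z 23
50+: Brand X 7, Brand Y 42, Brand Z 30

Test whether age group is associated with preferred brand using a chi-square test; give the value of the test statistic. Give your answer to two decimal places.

23.54

Row totals: 118, 45, 79. Column totals: 58, 96, 88. Grand total N = 242.
Expected counts (row total × column total / N):
  18-29, Brand X: 118×58/242 = 28.281
  18-29, Brand Y: 118×96/242 = 46.810
  18-29, Brand Z: 118×88/242 = 42.909
  30-49, Brand X: 45×58/242 = 10.785
  30-49, Brand Y: 45×96/242 = 17.851
  30-49, Brand Z: 45×88/242 = 16.364
  50+, Brand X: 79×58/242 = 18.934
  50+, Brand Y: 79×96/242 = 31.339
  50+, Brand Z: 79×88/242 = 28.727
Contributions (O − E)²/E:
  (41 − 28.281)²/28.281 = 5.7202
  (42 − 46.810)²/46.810 = 0.4943
  (35 − 42.909)²/42.909 = 1.4578
  (10 − 10.785)²/10.785 = 0.0571
  (12 − 17.851)²/17.851 = 1.9178
  (23 − 16.364)²/16.364 = 2.6911
  (7 − 18.934)²/18.934 = 7.5219
  (42 − 31.339)²/31.339 = 3.6267
  (30 − 28.727)²/28.727 = 0.0564
χ² = 5.7202 + 0.4943 + 1.4578 + 0.0571 + 1.9178 + 2.6911 + 7.5219 + 3.6267 + 0.0564 = 23.54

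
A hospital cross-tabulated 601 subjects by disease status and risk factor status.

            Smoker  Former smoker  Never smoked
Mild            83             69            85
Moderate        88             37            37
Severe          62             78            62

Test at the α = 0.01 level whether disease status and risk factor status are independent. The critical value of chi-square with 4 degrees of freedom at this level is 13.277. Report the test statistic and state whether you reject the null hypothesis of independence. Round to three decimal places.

Row totals: 237, 162, 202. Column totals: 233, 184, 184. Grand total N = 601.
Expected counts (row total × column total / N):
  Mild, Smoker: 237×233/601 = 91.8819
  Mild, Former smoker: 237×184/601 = 72.5591
  Mild, Never smoked: 237×184/601 = 72.5591
  Moderate, Smoker: 162×233/601 = 62.8053
  Moderate, Former smoker: 162×184/601 = 49.5973
  Moderate, Never smoked: 162×184/601 = 49.5973
  Severe, Smoker: 202×233/601 = 78.3128
  Severe, Former smoker: 202×184/601 = 61.8436
  Severe, Never smoked: 202×184/601 = 61.8436
Contributions (O − E)²/E:
  (83 − 91.8819)²/91.8819 = 0.8586
  (69 − 72.5591)²/72.5591 = 0.1746
  (85 − 72.5591)²/72.5591 = 2.1331
  (88 − 62.8053)²/62.8053 = 10.1070
  (37 − 49.5973)²/49.5973 = 3.1996
  (37 − 49.5973)²/49.5973 = 3.1996
  (62 − 78.3128)²/78.3128 = 3.3980
  (78 − 61.8436)²/61.8436 = 4.2208
  (62 − 61.8436)²/61.8436 = 0.0004
χ² = 0.8586 + 0.1746 + 2.1331 + 10.1070 + 3.1996 + 3.1996 + 3.3980 + 4.2208 + 0.0004 = 27.292
df = (3−1)(3−1) = 4. Since 27.292 > 13.277, reject the null hypothesis of independence at α = 0.01.

27.292; reject H₀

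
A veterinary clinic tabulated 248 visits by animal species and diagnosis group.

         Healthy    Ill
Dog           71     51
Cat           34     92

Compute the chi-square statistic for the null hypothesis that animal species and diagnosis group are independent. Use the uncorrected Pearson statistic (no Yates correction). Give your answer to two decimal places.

24.74

Row totals: 122, 126. Column totals: 105, 143. Grand total N = 248.
Expected counts (row total × column total / N):
  Dog, Healthy: 122×105/248 = 51.653
  Dog, Ill: 122×143/248 = 70.347
  Cat, Healthy: 126×105/248 = 53.347
  Cat, Ill: 126×143/248 = 72.653
Contributions (O − E)²/E:
  (71 − 51.653)²/51.653 = 7.2466
  (51 − 70.347)²/70.347 = 5.3209
  (34 − 53.347)²/53.347 = 7.0164
  (92 − 72.653)²/72.653 = 5.1520
χ² = 7.2466 + 5.3209 + 7.0164 + 5.1520 = 24.74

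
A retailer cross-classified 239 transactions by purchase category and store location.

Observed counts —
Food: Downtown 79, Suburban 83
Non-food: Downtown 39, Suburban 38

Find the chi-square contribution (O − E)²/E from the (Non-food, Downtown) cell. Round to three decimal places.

Row total (Non-food) = 77; column total (Downtown) = 118; N = 239.
Expected count E = 77 × 118 / 239 = 38.0167.
Contribution = (O − E)²/E = (39 − 38.0167)² / 38.0167 = 0.025.

0.025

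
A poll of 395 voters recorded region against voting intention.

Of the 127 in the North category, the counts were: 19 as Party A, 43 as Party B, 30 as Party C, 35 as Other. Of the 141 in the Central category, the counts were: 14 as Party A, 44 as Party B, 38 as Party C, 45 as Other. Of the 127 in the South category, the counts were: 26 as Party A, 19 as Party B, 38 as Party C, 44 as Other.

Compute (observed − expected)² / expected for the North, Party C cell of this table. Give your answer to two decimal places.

0.49

Row total (North) = 127; column total (Party C) = 106; N = 395.
Expected count E = 127 × 106 / 395 = 34.081.
Contribution = (O − E)²/E = (30 − 34.081)² / 34.081 = 0.49.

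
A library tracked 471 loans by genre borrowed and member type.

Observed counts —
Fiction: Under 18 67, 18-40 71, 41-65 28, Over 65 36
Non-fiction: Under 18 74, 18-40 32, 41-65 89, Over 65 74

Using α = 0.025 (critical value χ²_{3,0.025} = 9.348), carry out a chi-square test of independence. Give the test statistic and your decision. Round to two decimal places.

51.56; reject H₀

Row totals: 202, 269. Column totals: 141, 103, 117, 110. Grand total N = 471.
Expected counts (row total × column total / N):
  Fiction, Under 18: 202×141/471 = 60.471
  Fiction, 18-40: 202×103/471 = 44.174
  Fiction, 41-65: 202×117/471 = 50.178
  Fiction, Over 65: 202×110/471 = 47.176
  Non-fiction, Under 18: 269×141/471 = 80.529
  Non-fiction, 18-40: 269×103/471 = 58.826
  Non-fiction, 41-65: 269×117/471 = 66.822
  Non-fiction, Over 65: 269×110/471 = 62.824
Contributions (O − E)²/E:
  (67 − 60.471)²/60.471 = 0.7049
  (71 − 44.174)²/44.174 = 16.2909
  (28 − 50.178)²/50.178 = 9.8024
  (36 − 47.176)²/47.176 = 2.6476
  (74 − 80.529)²/80.529 = 0.5293
  (32 − 58.826)²/58.826 = 12.2333
  (89 − 66.822)²/66.822 = 7.3608
  (74 − 62.824)²/62.824 = 1.9881
χ² = 0.7049 + 16.2909 + 9.8024 + 2.6476 + 0.5293 + 12.2333 + 7.3608 + 1.9881 = 51.56
df = (2−1)(4−1) = 3. Since 51.56 > 9.348, reject the null hypothesis of independence at α = 0.025.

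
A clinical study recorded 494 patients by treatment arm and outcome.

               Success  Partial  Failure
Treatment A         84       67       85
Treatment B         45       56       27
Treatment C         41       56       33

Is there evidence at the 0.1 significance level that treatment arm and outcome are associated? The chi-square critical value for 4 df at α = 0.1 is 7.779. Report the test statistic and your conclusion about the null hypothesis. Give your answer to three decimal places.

15.354; reject H₀

Row totals: 236, 128, 130. Column totals: 170, 179, 145. Grand total N = 494.
Expected counts (row total × column total / N):
  Treatment A, Success: 236×170/494 = 81.2146
  Treatment A, Partial: 236×179/494 = 85.5142
  Treatment A, Failure: 236×145/494 = 69.2713
  Treatment B, Success: 128×170/494 = 44.0486
  Treatment B, Partial: 128×179/494 = 46.3806
  Treatment B, Failure: 128×145/494 = 37.5709
  Treatment C, Success: 130×170/494 = 44.7368
  Treatment C, Partial: 130×179/494 = 47.1053
  Treatment C, Failure: 130×145/494 = 38.1579
Contributions (O − E)²/E:
  (84 − 81.2146)²/81.2146 = 0.0955
  (67 − 85.5142)²/85.5142 = 4.0084
  (85 − 69.2713)²/69.2713 = 3.5713
  (45 − 44.0486)²/44.0486 = 0.0205
  (56 − 46.3806)²/46.3806 = 1.9951
  (27 − 37.5709)²/37.5709 = 2.9742
  (41 − 44.7368)²/44.7368 = 0.3121
  (56 − 47.1053)²/47.1053 = 1.6795
  (33 − 38.1579)²/38.1579 = 0.6972
χ² = 0.0955 + 4.0084 + 3.5713 + 0.0205 + 1.9951 + 2.9742 + 0.3121 + 1.6795 + 0.6972 = 15.354
df = (3−1)(3−1) = 4. Since 15.354 > 7.779, reject the null hypothesis of independence at α = 0.1.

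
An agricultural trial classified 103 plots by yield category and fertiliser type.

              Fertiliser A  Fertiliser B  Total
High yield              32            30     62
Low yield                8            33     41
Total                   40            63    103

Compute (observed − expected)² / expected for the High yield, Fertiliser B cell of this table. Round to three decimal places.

1.655

Row total (High yield) = 62; column total (Fertiliser B) = 63; N = 103.
Expected count E = 62 × 63 / 103 = 37.9223.
Contribution = (O − E)²/E = (30 − 37.9223)² / 37.9223 = 1.655.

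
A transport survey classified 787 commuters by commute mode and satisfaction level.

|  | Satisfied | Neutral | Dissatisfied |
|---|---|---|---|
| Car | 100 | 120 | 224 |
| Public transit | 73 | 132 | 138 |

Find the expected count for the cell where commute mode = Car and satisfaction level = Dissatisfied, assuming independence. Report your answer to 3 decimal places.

204.229

Row total (Car) = 444; column total (Dissatisfied) = 362; grand total N = 787.
Expected count = (row total × column total) / N = 444 × 362 / 787 = 204.229.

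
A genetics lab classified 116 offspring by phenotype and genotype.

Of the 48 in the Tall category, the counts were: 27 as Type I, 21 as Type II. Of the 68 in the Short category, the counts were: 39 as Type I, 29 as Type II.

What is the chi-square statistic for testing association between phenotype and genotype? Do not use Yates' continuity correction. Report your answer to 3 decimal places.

0.014

Row totals: 48, 68. Column totals: 66, 50. Grand total N = 116.
Expected counts (row total × column total / N):
  Tall, Type I: 48×66/116 = 27.3103
  Tall, Type II: 48×50/116 = 20.6897
  Short, Type I: 68×66/116 = 38.6897
  Short, Type II: 68×50/116 = 29.3103
Contributions (O − E)²/E:
  (27 − 27.3103)²/27.3103 = 0.0035
  (21 − 20.6897)²/20.6897 = 0.0047
  (39 − 38.6897)²/38.6897 = 0.0025
  (29 − 29.3103)²/29.3103 = 0.0033
χ² = 0.0035 + 0.0047 + 0.0025 + 0.0033 = 0.014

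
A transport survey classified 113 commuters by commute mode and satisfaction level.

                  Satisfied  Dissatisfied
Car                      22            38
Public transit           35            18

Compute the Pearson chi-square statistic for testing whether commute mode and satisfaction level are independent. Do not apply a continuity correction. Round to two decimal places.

9.71

Row totals: 60, 53. Column totals: 57, 56. Grand total N = 113.
Expected counts (row total × column total / N):
  Car, Satisfied: 60×57/113 = 30.265
  Car, Dissatisfied: 60×56/113 = 29.735
  Public transit, Satisfied: 53×57/113 = 26.735
  Public transit, Dissatisfied: 53×56/113 = 26.265
Contributions (O − E)²/E:
  (22 − 30.265)²/30.265 = 2.2571
  (38 − 29.735)²/29.735 = 2.2973
  (35 − 26.735)²/26.735 = 2.5551
  (18 − 26.265)²/26.265 = 2.6008
χ² = 2.2571 + 2.2973 + 2.5551 + 2.6008 = 9.71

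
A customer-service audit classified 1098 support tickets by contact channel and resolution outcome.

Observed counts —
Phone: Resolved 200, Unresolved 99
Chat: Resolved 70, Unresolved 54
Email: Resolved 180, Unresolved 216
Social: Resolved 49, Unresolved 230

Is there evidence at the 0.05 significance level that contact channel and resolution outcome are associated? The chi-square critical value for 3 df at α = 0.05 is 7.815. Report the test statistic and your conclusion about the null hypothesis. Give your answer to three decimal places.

149.006; reject H₀

Row totals: 299, 124, 396, 279. Column totals: 499, 599. Grand total N = 1098.
Expected counts (row total × column total / N):
  Phone, Resolved: 299×499/1098 = 135.8843
  Phone, Unresolved: 299×599/1098 = 163.1157
  Chat, Resolved: 124×499/1098 = 56.3534
  Chat, Unresolved: 124×599/1098 = 67.6466
  Email, Resolved: 396×499/1098 = 179.9672
  Email, Unresolved: 396×599/1098 = 216.0328
  Social, Resolved: 279×499/1098 = 126.7951
  Social, Unresolved: 279×599/1098 = 152.2049
Contributions (O − E)²/E:
  (200 − 135.8843)²/135.8843 = 30.2524
  (99 − 163.1157)²/163.1157 = 25.2019
  (70 − 56.3534)²/56.3534 = 3.3047
  (54 − 67.6466)²/67.6466 = 2.7530
  (180 − 179.9672)²/179.9672 = 0.0000
  (216 − 216.0328)²/216.0328 = 0.0000
  (49 − 126.7951)²/126.7951 = 47.7312
  (230 − 152.2049)²/152.2049 = 39.7627
χ² = 30.2524 + 25.2019 + 3.3047 + 2.7530 + 0.0000 + 0.0000 + 47.7312 + 39.7627 = 149.006
df = (4−1)(2−1) = 3. Since 149.006 > 7.815, reject the null hypothesis of independence at α = 0.05.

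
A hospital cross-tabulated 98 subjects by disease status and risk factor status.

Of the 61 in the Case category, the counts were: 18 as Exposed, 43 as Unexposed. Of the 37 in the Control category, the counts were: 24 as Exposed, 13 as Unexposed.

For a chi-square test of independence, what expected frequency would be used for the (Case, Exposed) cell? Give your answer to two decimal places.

26.14

Row total (Case) = 61; column total (Exposed) = 42; grand total N = 98.
Expected count = (row total × column total) / N = 61 × 42 / 98 = 26.14.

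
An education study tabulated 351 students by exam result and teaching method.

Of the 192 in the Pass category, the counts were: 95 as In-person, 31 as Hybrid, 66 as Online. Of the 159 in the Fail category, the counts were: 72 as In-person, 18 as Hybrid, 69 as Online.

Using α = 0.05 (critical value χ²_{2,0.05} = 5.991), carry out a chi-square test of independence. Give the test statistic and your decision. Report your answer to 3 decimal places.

3.613; fail to reject H₀

Row totals: 192, 159. Column totals: 167, 49, 135. Grand total N = 351.
Expected counts (row total × column total / N):
  Pass, In-person: 192×167/351 = 91.3504
  Pass, Hybrid: 192×49/351 = 26.8034
  Pass, Online: 192×135/351 = 73.8462
  Fail, In-person: 159×167/351 = 75.6496
  Fail, Hybrid: 159×49/351 = 22.1966
  Fail, Online: 159×135/351 = 61.1538
Contributions (O − E)²/E:
  (95 − 91.3504)²/91.3504 = 0.1458
  (31 − 26.8034)²/26.8034 = 0.6571
  (66 − 73.8462)²/73.8462 = 0.8337
  (72 − 75.6496)²/75.6496 = 0.1761
  (18 − 22.1966)²/22.1966 = 0.7934
  (69 − 61.1538)²/61.1538 = 1.0067
χ² = 0.1458 + 0.6571 + 0.8337 + 0.1761 + 0.7934 + 1.0067 = 3.613
df = (2−1)(3−1) = 2. Since 3.613 < 5.991, fail to reject the null hypothesis of independence at α = 0.05.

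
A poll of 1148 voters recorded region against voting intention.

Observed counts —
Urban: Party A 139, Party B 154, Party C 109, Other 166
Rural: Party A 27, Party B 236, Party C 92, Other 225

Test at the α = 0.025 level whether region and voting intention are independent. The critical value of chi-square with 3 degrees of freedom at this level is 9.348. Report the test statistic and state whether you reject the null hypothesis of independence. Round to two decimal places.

Row totals: 568, 580. Column totals: 166, 390, 201, 391. Grand total N = 1148.
Expected counts (row total × column total / N):
  Urban, Party A: 568×166/1148 = 82.1324
  Urban, Party B: 568×390/1148 = 192.9617
  Urban, Party C: 568×201/1148 = 99.4495
  Urban, Other: 568×391/1148 = 193.4564
  Rural, Party A: 580×166/1148 = 83.8676
  Rural, Party B: 580×390/1148 = 197.0383
  Rural, Party C: 580×201/1148 = 101.5505
  Rural, Other: 580×391/1148 = 197.5436
Contributions (O − E)²/E:
  (139 − 82.1324)²/82.1324 = 39.3745
  (154 − 192.9617)²/192.9617 = 7.8669
  (109 − 99.4495)²/99.4495 = 0.9172
  (166 − 193.4564)²/193.4564 = 3.8968
  (27 − 83.8676)²/83.8676 = 38.5599
  (236 − 197.0383)²/197.0383 = 7.7042
  (92 − 101.5505)²/101.5505 = 0.8982
  (225 − 197.5436)²/197.5436 = 3.8161
χ² = 39.3745 + 7.8669 + 0.9172 + 3.8968 + 38.5599 + 7.7042 + 0.8982 + 3.8161 = 103.03
df = (2−1)(4−1) = 3. Since 103.03 > 9.348, reject the null hypothesis of independence at α = 0.025.

103.03; reject H₀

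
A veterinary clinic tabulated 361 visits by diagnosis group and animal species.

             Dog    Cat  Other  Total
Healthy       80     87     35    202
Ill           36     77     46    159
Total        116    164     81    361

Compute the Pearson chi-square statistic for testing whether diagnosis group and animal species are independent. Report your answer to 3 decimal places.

Grand total N = 361.
Expected counts (row total × column total / N):
  Healthy, Dog: 202×116/361 = 64.9086
  Healthy, Cat: 202×164/361 = 91.7673
  Healthy, Other: 202×81/361 = 45.3241
  Ill, Dog: 159×116/361 = 51.0914
  Ill, Cat: 159×164/361 = 72.2327
  Ill, Other: 159×81/361 = 35.6759
Contributions (O − E)²/E:
  (80 − 64.9086)²/64.9086 = 3.5088
  (87 − 91.7673)²/91.7673 = 0.2477
  (35 − 45.3241)²/45.3241 = 2.3517
  (36 − 51.0914)²/51.0914 = 4.4577
  (77 − 72.2327)²/72.2327 = 0.3146
  (46 − 35.6759)²/35.6759 = 2.9876
χ² = 3.5088 + 0.2477 + 2.3517 + 4.4577 + 0.3146 + 2.9876 = 13.868

13.868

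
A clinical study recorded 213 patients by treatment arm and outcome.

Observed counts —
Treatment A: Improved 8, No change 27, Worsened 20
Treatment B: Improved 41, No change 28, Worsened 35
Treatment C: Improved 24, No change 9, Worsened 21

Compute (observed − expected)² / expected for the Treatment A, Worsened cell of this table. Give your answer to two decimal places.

0.01

Row total (Treatment A) = 55; column total (Worsened) = 76; N = 213.
Expected count E = 55 × 76 / 213 = 19.624.
Contribution = (O − E)²/E = (20 − 19.624)² / 19.624 = 0.01.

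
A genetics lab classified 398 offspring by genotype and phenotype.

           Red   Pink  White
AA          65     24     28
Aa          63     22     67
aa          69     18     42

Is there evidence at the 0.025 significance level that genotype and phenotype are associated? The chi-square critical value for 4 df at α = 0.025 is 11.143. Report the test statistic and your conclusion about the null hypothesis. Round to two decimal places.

13.30; reject H₀

Row totals: 117, 152, 129. Column totals: 197, 64, 137. Grand total N = 398.
Expected counts (row total × column total / N):
  AA, Red: 117×197/398 = 57.912
  AA, Pink: 117×64/398 = 18.814
  AA, White: 117×137/398 = 40.274
  Aa, Red: 152×197/398 = 75.236
  Aa, Pink: 152×64/398 = 24.442
  Aa, White: 152×137/398 = 52.322
  aa, Red: 129×197/398 = 63.852
  aa, Pink: 129×64/398 = 20.744
  aa, White: 129×137/398 = 44.405
Contributions (O − E)²/E:
  (65 − 57.912)²/57.912 = 0.8675
  (24 − 18.814)²/18.814 = 1.4295
  (28 − 40.274)²/40.274 = 3.7407
  (63 − 75.236)²/75.236 = 1.9900
  (22 − 24.442)²/24.442 = 0.2440
  (67 − 52.322)²/52.322 = 4.1177
  (69 − 63.852)²/63.852 = 0.4151
  (18 − 20.744)²/20.744 = 0.3630
  (42 − 44.405)²/44.405 = 0.1303
χ² = 0.8675 + 1.4295 + 3.7407 + 1.9900 + 0.2440 + 4.1177 + 0.4151 + 0.3630 + 0.1303 = 13.30
df = (3−1)(3−1) = 4. Since 13.30 > 11.143, reject the null hypothesis of independence at α = 0.025.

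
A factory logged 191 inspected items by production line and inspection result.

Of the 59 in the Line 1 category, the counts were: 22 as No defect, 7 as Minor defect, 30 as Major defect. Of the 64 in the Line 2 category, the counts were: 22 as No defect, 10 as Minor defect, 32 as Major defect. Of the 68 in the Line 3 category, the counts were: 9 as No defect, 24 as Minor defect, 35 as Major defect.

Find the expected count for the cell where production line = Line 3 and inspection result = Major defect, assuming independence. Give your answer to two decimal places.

34.53

Row total (Line 3) = 68; column total (Major defect) = 97; grand total N = 191.
Expected count = (row total × column total) / N = 68 × 97 / 191 = 34.53.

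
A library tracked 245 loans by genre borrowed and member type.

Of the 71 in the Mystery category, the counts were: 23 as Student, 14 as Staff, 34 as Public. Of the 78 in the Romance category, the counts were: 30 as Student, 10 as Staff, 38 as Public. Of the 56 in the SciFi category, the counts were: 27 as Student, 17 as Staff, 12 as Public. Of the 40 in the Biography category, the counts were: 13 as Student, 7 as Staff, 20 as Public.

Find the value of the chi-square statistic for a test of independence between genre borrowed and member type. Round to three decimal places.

15.261

Row totals: 71, 78, 56, 40. Column totals: 93, 48, 104. Grand total N = 245.
Expected counts (row total × column total / N):
  Mystery, Student: 71×93/245 = 26.95102
  Mystery, Staff: 71×48/245 = 13.91020
  Mystery, Public: 71×104/245 = 30.13878
  Romance, Student: 78×93/245 = 29.60816
  Romance, Staff: 78×48/245 = 15.28163
  Romance, Public: 78×104/245 = 33.11020
  SciFi, Student: 56×93/245 = 21.25714
  SciFi, Staff: 56×48/245 = 10.97143
  SciFi, Public: 56×104/245 = 23.77143
  Biography, Student: 40×93/245 = 15.18367
  Biography, Staff: 40×48/245 = 7.83673
  Biography, Public: 40×104/245 = 16.97959
Contributions (O − E)²/E:
  (23 − 26.95102)²/26.95102 = 0.5792
  (14 − 13.91020)²/13.91020 = 0.0006
  (34 − 30.13878)²/30.13878 = 0.4947
  (30 − 29.60816)²/29.60816 = 0.0052
  (10 − 15.28163)²/15.28163 = 1.8254
  (38 − 33.11020)²/33.11020 = 0.7221
  (27 − 21.25714)²/21.25714 = 1.5515
  (17 − 10.97143)²/10.97143 = 3.3126
  (12 − 23.77143)²/23.77143 = 5.8291
  (13 − 15.18367)²/15.18367 = 0.3140
  (7 − 7.83673)²/7.83673 = 0.0893
  (20 − 16.97959)²/16.97959 = 0.5373
χ² = 0.5792 + 0.0006 + 0.4947 + 0.0052 + 1.8254 + 0.7221 + 1.5515 + 3.3126 + 5.8291 + 0.3140 + 0.0893 + 0.5373 = 15.261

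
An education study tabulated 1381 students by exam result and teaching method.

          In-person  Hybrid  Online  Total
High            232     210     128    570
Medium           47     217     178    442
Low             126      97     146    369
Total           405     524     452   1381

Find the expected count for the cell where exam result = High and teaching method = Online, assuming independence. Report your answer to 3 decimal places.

Row total (High) = 570; column total (Online) = 452; grand total N = 1381.
Expected count = (row total × column total) / N = 570 × 452 / 1381 = 186.560.

186.560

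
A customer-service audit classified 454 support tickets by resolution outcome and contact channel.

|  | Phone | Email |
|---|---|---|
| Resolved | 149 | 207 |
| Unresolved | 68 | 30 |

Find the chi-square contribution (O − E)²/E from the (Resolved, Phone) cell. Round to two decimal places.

Row total (Resolved) = 356; column total (Phone) = 217; N = 454.
Expected count E = 356 × 217 / 454 = 170.159.
Contribution = (O − E)²/E = (149 − 170.159)² / 170.159 = 2.63.

2.63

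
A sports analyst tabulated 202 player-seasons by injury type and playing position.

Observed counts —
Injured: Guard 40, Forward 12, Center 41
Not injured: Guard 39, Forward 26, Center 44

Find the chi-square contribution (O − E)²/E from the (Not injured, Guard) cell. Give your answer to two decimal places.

Row total (Not injured) = 109; column total (Guard) = 79; N = 202.
Expected count E = 109 × 79 / 202 = 42.629.
Contribution = (O − E)²/E = (39 − 42.629)² / 42.629 = 0.31.

0.31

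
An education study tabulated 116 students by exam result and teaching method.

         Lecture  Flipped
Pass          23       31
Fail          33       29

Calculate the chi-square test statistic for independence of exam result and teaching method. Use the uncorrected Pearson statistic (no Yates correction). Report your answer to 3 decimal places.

1.307

Row totals: 54, 62. Column totals: 56, 60. Grand total N = 116.
Expected counts (row total × column total / N):
  Pass, Lecture: 54×56/116 = 26.0690
  Pass, Flipped: 54×60/116 = 27.9310
  Fail, Lecture: 62×56/116 = 29.9310
  Fail, Flipped: 62×60/116 = 32.0690
Contributions (O − E)²/E:
  (23 − 26.0690)²/26.0690 = 0.3613
  (31 − 27.9310)²/27.9310 = 0.3372
  (33 − 29.9310)²/29.9310 = 0.3147
  (29 − 32.0690)²/32.0690 = 0.2937
χ² = 0.3613 + 0.3372 + 0.3147 + 0.2937 = 1.307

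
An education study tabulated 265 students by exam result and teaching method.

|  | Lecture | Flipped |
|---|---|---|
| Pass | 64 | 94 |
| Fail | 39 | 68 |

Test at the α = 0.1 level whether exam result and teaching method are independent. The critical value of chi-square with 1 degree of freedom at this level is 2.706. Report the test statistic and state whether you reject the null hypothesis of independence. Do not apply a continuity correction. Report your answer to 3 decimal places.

0.442; fail to reject H₀

Row totals: 158, 107. Column totals: 103, 162. Grand total N = 265.
Expected counts (row total × column total / N):
  Pass, Lecture: 158×103/265 = 61.4113
  Pass, Flipped: 158×162/265 = 96.5887
  Fail, Lecture: 107×103/265 = 41.5887
  Fail, Flipped: 107×162/265 = 65.4113
Contributions (O − E)²/E:
  (64 − 61.4113)²/61.4113 = 0.1091
  (94 − 96.5887)²/96.5887 = 0.0694
  (39 − 41.5887)²/41.5887 = 0.1611
  (68 − 65.4113)²/65.4113 = 0.1024
χ² = 0.1091 + 0.0694 + 0.1611 + 0.1024 = 0.442
df = (2−1)(2−1) = 1. Since 0.442 < 2.706, fail to reject the null hypothesis of independence at α = 0.1.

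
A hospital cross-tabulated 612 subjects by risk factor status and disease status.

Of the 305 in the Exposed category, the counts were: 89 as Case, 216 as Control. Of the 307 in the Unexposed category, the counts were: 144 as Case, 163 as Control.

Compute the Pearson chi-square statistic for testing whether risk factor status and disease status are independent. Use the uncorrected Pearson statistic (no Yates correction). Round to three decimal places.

20.388

Row totals: 305, 307. Column totals: 233, 379. Grand total N = 612.
Expected counts (row total × column total / N):
  Exposed, Case: 305×233/612 = 116.1193
  Exposed, Control: 305×379/612 = 188.8807
  Unexposed, Case: 307×233/612 = 116.8807
  Unexposed, Control: 307×379/612 = 190.1193
Contributions (O − E)²/E:
  (89 − 116.1193)²/116.1193 = 6.3336
  (216 − 188.8807)²/188.8807 = 3.8938
  (144 − 116.8807)²/116.8807 = 6.2924
  (163 − 190.1193)²/190.1193 = 3.8684
χ² = 6.3336 + 3.8938 + 6.2924 + 3.8684 = 20.388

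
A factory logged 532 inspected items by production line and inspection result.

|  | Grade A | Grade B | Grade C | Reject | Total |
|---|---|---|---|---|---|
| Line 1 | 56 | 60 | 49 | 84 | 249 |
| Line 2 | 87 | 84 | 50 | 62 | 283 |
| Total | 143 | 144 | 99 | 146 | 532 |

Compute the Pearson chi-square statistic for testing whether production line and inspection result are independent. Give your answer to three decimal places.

Grand total N = 532.
Expected counts (row total × column total / N):
  Line 1, Grade A: 249×143/532 = 66.9305
  Line 1, Grade B: 249×144/532 = 67.3985
  Line 1, Grade C: 249×99/532 = 46.3365
  Line 1, Reject: 249×146/532 = 68.3346
  Line 2, Grade A: 283×143/532 = 76.0695
  Line 2, Grade B: 283×144/532 = 76.6015
  Line 2, Grade C: 283×99/532 = 52.6635
  Line 2, Reject: 283×146/532 = 77.6654
Contributions (O − E)²/E:
  (56 − 66.9305)²/66.9305 = 1.7851
  (60 − 67.3985)²/67.3985 = 0.8122
  (49 − 46.3365)²/46.3365 = 0.1531
  (84 − 68.3346)²/68.3346 = 3.5912
  (87 − 76.0695)²/76.0695 = 1.5706
  (84 − 76.6015)²/76.6015 = 0.7146
  (50 − 52.6635)²/52.6635 = 0.1347
  (62 − 77.6654)²/77.6654 = 3.1598
χ² = 1.7851 + 0.8122 + 0.1531 + 3.5912 + 1.5706 + 0.7146 + 0.1347 + 3.1598 = 11.921

11.921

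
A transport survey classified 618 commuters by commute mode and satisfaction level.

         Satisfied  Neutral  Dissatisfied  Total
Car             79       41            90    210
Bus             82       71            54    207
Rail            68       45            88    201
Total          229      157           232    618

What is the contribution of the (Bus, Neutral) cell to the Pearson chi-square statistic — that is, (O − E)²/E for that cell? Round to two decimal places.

6.45

Row total (Bus) = 207; column total (Neutral) = 157; N = 618.
Expected count E = 207 × 157 / 618 = 52.587.
Contribution = (O − E)²/E = (71 − 52.587)² / 52.587 = 6.45.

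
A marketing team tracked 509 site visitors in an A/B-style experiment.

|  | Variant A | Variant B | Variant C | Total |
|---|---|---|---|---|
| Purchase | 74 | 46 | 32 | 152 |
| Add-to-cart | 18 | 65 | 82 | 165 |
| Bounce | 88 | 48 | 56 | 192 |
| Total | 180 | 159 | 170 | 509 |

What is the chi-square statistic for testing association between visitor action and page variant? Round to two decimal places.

68.52

Grand total N = 509.
Expected counts (row total × column total / N):
  Purchase, Variant A: 152×180/509 = 53.752
  Purchase, Variant B: 152×159/509 = 47.481
  Purchase, Variant C: 152×170/509 = 50.766
  Add-to-cart, Variant A: 165×180/509 = 58.350
  Add-to-cart, Variant B: 165×159/509 = 51.542
  Add-to-cart, Variant C: 165×170/509 = 55.108
  Bounce, Variant A: 192×180/509 = 67.898
  Bounce, Variant B: 192×159/509 = 59.976
  Bounce, Variant C: 192×170/509 = 64.126
Contributions (O − E)²/E:
  (74 − 53.752)²/53.752 = 7.6273
  (46 − 47.481)²/47.481 = 0.0462
  (32 − 50.766)²/50.766 = 6.9370
  (18 − 58.350)²/58.350 = 27.9027
  (65 − 51.542)²/51.542 = 3.5140
  (82 − 55.108)²/55.108 = 13.1230
  (88 − 67.898)²/67.898 = 5.9514
  (48 − 59.976)²/59.976 = 2.3914
  (56 − 64.126)²/64.126 = 1.0297
χ² = 7.6273 + 0.0462 + 6.9370 + 27.9027 + 3.5140 + 13.1230 + 5.9514 + 2.3914 + 1.0297 = 68.52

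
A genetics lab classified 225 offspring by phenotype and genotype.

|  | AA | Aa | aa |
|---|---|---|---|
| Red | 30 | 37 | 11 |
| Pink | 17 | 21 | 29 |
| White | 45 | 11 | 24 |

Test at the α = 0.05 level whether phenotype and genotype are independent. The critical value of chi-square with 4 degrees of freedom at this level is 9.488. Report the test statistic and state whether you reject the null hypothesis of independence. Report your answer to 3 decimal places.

Row totals: 78, 67, 80. Column totals: 92, 69, 64. Grand total N = 225.
Expected counts (row total × column total / N):
  Red, AA: 78×92/225 = 31.8933
  Red, Aa: 78×69/225 = 23.9200
  Red, aa: 78×64/225 = 22.1867
  Pink, AA: 67×92/225 = 27.3956
  Pink, Aa: 67×69/225 = 20.5467
  Pink, aa: 67×64/225 = 19.0578
  White, AA: 80×92/225 = 32.7111
  White, Aa: 80×69/225 = 24.5333
  White, aa: 80×64/225 = 22.7556
Contributions (O − E)²/E:
  (30 − 31.8933)²/31.8933 = 0.1124
  (37 − 23.9200)²/23.9200 = 7.1524
  (11 − 22.1867)²/22.1867 = 5.6404
  (17 − 27.3956)²/27.3956 = 3.9447
  (21 − 20.5467)²/20.5467 = 0.0100
  (29 − 19.0578)²/19.0578 = 5.1867
  (45 − 32.7111)²/32.7111 = 4.6167
  (11 − 24.5333)²/24.5333 = 7.4654
  (24 − 22.7556)²/22.7556 = 0.0681
χ² = 0.1124 + 7.1524 + 5.6404 + 3.9447 + 0.0100 + 5.1867 + 4.6167 + 7.4654 + 0.0681 = 34.197
df = (3−1)(3−1) = 4. Since 34.197 > 9.488, reject the null hypothesis of independence at α = 0.05.

34.197; reject H₀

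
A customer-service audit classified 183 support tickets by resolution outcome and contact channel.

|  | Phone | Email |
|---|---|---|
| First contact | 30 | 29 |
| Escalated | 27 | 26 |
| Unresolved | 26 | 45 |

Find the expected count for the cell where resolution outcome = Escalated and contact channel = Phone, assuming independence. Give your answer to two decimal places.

Row total (Escalated) = 53; column total (Phone) = 83; grand total N = 183.
Expected count = (row total × column total) / N = 53 × 83 / 183 = 24.04.

24.04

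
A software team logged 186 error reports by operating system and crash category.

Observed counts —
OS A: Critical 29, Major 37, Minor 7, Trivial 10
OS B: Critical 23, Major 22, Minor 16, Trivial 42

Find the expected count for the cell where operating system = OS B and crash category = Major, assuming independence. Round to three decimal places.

Row total (OS B) = 103; column total (Major) = 59; grand total N = 186.
Expected count = (row total × column total) / N = 103 × 59 / 186 = 32.672.

32.672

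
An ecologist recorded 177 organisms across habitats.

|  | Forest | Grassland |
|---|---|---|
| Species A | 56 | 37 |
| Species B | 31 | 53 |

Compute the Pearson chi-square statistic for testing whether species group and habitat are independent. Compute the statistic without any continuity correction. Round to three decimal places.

9.596

Row totals: 93, 84. Column totals: 87, 90. Grand total N = 177.
Expected counts (row total × column total / N):
  Species A, Forest: 93×87/177 = 45.7119
  Species A, Grassland: 93×90/177 = 47.2881
  Species B, Forest: 84×87/177 = 41.2881
  Species B, Grassland: 84×90/177 = 42.7119
Contributions (O − E)²/E:
  (56 − 45.7119)²/45.7119 = 2.3155
  (37 − 47.2881)²/47.2881 = 2.2383
  (31 − 41.2881)²/41.2881 = 2.5636
  (53 − 42.7119)²/42.7119 = 2.4781
χ² = 2.3155 + 2.2383 + 2.5636 + 2.4781 = 9.596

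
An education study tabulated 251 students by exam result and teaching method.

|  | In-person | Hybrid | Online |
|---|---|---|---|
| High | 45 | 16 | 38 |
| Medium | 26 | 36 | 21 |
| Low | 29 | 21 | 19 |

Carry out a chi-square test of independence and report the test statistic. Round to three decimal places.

Row totals: 99, 83, 69. Column totals: 100, 73, 78. Grand total N = 251.
Expected counts (row total × column total / N):
  High, In-person: 99×100/251 = 39.44223
  High, Hybrid: 99×73/251 = 28.79283
  High, Online: 99×78/251 = 30.76494
  Medium, In-person: 83×100/251 = 33.06773
  Medium, Hybrid: 83×73/251 = 24.13944
  Medium, Online: 83×78/251 = 25.79283
  Low, In-person: 69×100/251 = 27.49004
  Low, Hybrid: 69×73/251 = 20.06773
  Low, Online: 69×78/251 = 21.44223
Contributions (O − E)²/E:
  (45 − 39.44223)²/39.44223 = 0.7831
  (16 − 28.79283)²/28.79283 = 5.6839
  (38 − 30.76494)²/30.76494 = 1.7015
  (26 − 33.06773)²/33.06773 = 1.5106
  (36 − 24.13944)²/24.13944 = 5.8275
  (21 − 25.79283)²/25.79283 = 0.8906
  (29 − 27.49004)²/27.49004 = 0.0829
  (21 − 20.06773)²/20.06773 = 0.0433
  (19 − 21.44223)²/21.44223 = 0.2782
χ² = 0.7831 + 5.6839 + 1.7015 + 1.5106 + 5.8275 + 0.8906 + 0.0829 + 0.0433 + 0.2782 = 16.802

16.802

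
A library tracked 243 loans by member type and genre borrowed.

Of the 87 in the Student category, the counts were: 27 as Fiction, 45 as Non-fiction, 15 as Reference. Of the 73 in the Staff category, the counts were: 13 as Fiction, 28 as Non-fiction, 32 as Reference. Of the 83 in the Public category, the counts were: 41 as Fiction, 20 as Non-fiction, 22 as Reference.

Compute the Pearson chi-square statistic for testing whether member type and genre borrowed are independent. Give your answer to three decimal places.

Row totals: 87, 73, 83. Column totals: 81, 93, 69. Grand total N = 243.
Expected counts (row total × column total / N):
  Student, Fiction: 87×81/243 = 29.0000
  Student, Non-fiction: 87×93/243 = 33.2963
  Student, Reference: 87×69/243 = 24.7037
  Staff, Fiction: 73×81/243 = 24.3333
  Staff, Non-fiction: 73×93/243 = 27.9383
  Staff, Reference: 73×69/243 = 20.7284
  Public, Fiction: 83×81/243 = 27.6667
  Public, Non-fiction: 83×93/243 = 31.7654
  Public, Reference: 83×69/243 = 23.5679
Contributions (O − E)²/E:
  (27 − 29.0000)²/29.0000 = 0.1379
  (45 − 33.2963)²/33.2963 = 4.1139
  (15 − 24.7037)²/24.7037 = 3.8116
  (13 − 24.3333)²/24.3333 = 5.2785
  (28 − 27.9383)²/27.9383 = 0.0001
  (32 − 20.7284)²/20.7284 = 6.1292
  (41 − 27.6667)²/27.6667 = 6.4257
  (20 − 31.7654)²/31.7654 = 4.3577
  (22 − 23.5679)²/23.5679 = 0.1043
χ² = 0.1379 + 4.1139 + 3.8116 + 5.2785 + 0.0001 + 6.1292 + 6.4257 + 4.3577 + 0.1043 = 30.359

30.359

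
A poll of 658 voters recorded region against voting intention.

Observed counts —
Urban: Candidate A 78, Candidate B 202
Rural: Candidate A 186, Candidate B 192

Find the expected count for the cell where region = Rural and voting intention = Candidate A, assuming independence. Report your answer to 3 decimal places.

Row total (Rural) = 378; column total (Candidate A) = 264; grand total N = 658.
Expected count = (row total × column total) / N = 378 × 264 / 658 = 151.660.

151.660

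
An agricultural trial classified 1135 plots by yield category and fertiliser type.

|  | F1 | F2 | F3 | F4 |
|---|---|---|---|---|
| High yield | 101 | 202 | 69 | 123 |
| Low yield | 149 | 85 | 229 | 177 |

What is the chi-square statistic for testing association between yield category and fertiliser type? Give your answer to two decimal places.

136.24

Row totals: 495, 640. Column totals: 250, 287, 298, 300. Grand total N = 1135.
Expected counts (row total × column total / N):
  High yield, F1: 495×250/1135 = 109.031
  High yield, F2: 495×287/1135 = 125.167
  High yield, F3: 495×298/1135 = 129.965
  High yield, F4: 495×300/1135 = 130.837
  Low yield, F1: 640×250/1135 = 140.969
  Low yield, F2: 640×287/1135 = 161.833
  Low yield, F3: 640×298/1135 = 168.035
  Low yield, F4: 640×300/1135 = 169.163
Contributions (O − E)²/E:
  (101 − 109.031)²/109.031 = 0.5915
  (202 − 125.167)²/125.167 = 47.1635
  (69 − 129.965)²/129.965 = 28.5979
  (123 − 130.837)²/130.837 = 0.4694
  (149 − 140.969)²/140.969 = 0.4575
  (85 − 161.833)²/161.833 = 36.4778
  (229 − 168.035)²/168.035 = 22.1188
  (177 − 169.163)²/169.163 = 0.3631
χ² = 0.5915 + 47.1635 + 28.5979 + 0.4694 + 0.4575 + 36.4778 + 22.1188 + 0.3631 = 136.24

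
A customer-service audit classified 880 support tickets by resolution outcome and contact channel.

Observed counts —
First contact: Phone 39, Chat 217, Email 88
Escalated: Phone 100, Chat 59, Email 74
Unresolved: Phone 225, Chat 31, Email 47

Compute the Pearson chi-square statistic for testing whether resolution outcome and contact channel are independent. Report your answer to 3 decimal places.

307.109

Row totals: 344, 233, 303. Column totals: 364, 307, 209. Grand total N = 880.
Expected counts (row total × column total / N):
  First contact, Phone: 344×364/880 = 142.2909
  First contact, Chat: 344×307/880 = 120.0091
  First contact, Email: 344×209/880 = 81.7000
  Escalated, Phone: 233×364/880 = 96.3773
  Escalated, Chat: 233×307/880 = 81.2852
  Escalated, Email: 233×209/880 = 55.3375
  Unresolved, Phone: 303×364/880 = 125.3318
  Unresolved, Chat: 303×307/880 = 105.7057
  Unresolved, Email: 303×209/880 = 71.9625
Contributions (O − E)²/E:
  (39 − 142.2909)²/142.2909 = 74.9803
  (217 − 120.0091)²/120.0091 = 78.3877
  (88 − 81.7000)²/81.7000 = 0.4858
  (100 − 96.3773)²/96.3773 = 0.1362
  (59 − 81.2852)²/81.2852 = 6.1097
  (74 − 55.3375)²/55.3375 = 6.2939
  (225 − 125.3318)²/125.3318 = 79.2596
  (31 − 105.7057)²/105.7057 = 52.7970
  (47 − 71.9625)²/71.9625 = 8.6590
χ² = 74.9803 + 78.3877 + 0.4858 + 0.1362 + 6.1097 + 6.2939 + 79.2596 + 52.7970 + 8.6590 = 307.109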